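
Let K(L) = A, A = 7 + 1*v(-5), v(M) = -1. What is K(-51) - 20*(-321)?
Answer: 6426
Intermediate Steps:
A = 6 (A = 7 + 1*(-1) = 7 - 1 = 6)
K(L) = 6
K(-51) - 20*(-321) = 6 - 20*(-321) = 6 - 1*(-6420) = 6 + 6420 = 6426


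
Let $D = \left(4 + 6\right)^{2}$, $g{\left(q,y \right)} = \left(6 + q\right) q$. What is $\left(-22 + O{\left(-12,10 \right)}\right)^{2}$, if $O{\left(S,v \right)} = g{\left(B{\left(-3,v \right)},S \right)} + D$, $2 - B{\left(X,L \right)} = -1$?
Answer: $11025$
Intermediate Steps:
$B{\left(X,L \right)} = 3$ ($B{\left(X,L \right)} = 2 - -1 = 2 + 1 = 3$)
$g{\left(q,y \right)} = q \left(6 + q\right)$
$D = 100$ ($D = 10^{2} = 100$)
$O{\left(S,v \right)} = 127$ ($O{\left(S,v \right)} = 3 \left(6 + 3\right) + 100 = 3 \cdot 9 + 100 = 27 + 100 = 127$)
$\left(-22 + O{\left(-12,10 \right)}\right)^{2} = \left(-22 + 127\right)^{2} = 105^{2} = 11025$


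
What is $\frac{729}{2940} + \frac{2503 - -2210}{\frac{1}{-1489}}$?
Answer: $- \frac{6877303617}{980} \approx -7.0177 \cdot 10^{6}$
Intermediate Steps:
$\frac{729}{2940} + \frac{2503 - -2210}{\frac{1}{-1489}} = 729 \cdot \frac{1}{2940} + \frac{2503 + 2210}{- \frac{1}{1489}} = \frac{243}{980} + 4713 \left(-1489\right) = \frac{243}{980} - 7017657 = - \frac{6877303617}{980}$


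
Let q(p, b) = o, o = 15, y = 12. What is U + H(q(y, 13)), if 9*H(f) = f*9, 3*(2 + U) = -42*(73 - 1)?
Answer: -995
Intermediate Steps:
U = -1010 (U = -2 + (-42*(73 - 1))/3 = -2 + (-42*72)/3 = -2 + (⅓)*(-3024) = -2 - 1008 = -1010)
q(p, b) = 15
H(f) = f (H(f) = (f*9)/9 = (9*f)/9 = f)
U + H(q(y, 13)) = -1010 + 15 = -995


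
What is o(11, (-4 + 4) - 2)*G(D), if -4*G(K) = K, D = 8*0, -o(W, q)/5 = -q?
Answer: 0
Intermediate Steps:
o(W, q) = 5*q (o(W, q) = -(-5)*q = 5*q)
D = 0
G(K) = -K/4
o(11, (-4 + 4) - 2)*G(D) = (5*((-4 + 4) - 2))*(-1/4*0) = (5*(0 - 2))*0 = (5*(-2))*0 = -10*0 = 0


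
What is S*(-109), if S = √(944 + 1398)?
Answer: -109*√2342 ≈ -5275.0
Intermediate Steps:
S = √2342 ≈ 48.394
S*(-109) = √2342*(-109) = -109*√2342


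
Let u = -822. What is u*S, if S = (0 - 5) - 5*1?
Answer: 8220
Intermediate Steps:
S = -10 (S = -5 - 5 = -10)
u*S = -822*(-10) = 8220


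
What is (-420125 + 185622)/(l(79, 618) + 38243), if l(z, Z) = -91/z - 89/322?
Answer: -5965287314/972789101 ≈ -6.1321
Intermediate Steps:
l(z, Z) = -89/322 - 91/z (l(z, Z) = -91/z - 89*1/322 = -91/z - 89/322 = -89/322 - 91/z)
(-420125 + 185622)/(l(79, 618) + 38243) = (-420125 + 185622)/((-89/322 - 91/79) + 38243) = -234503/((-89/322 - 91*1/79) + 38243) = -234503/((-89/322 - 91/79) + 38243) = -234503/(-36333/25438 + 38243) = -234503/972789101/25438 = -234503*25438/972789101 = -5965287314/972789101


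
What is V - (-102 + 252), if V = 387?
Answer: 237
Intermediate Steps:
V - (-102 + 252) = 387 - (-102 + 252) = 387 - 1*150 = 387 - 150 = 237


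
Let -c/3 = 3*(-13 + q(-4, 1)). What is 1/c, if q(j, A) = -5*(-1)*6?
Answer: -1/153 ≈ -0.0065359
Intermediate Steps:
q(j, A) = 30 (q(j, A) = 5*6 = 30)
c = -153 (c = -9*(-13 + 30) = -9*17 = -3*51 = -153)
1/c = 1/(-153) = -1/153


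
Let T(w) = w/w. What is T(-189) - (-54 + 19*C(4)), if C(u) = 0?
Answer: 55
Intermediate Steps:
T(w) = 1
T(-189) - (-54 + 19*C(4)) = 1 - (-54 + 19*0) = 1 - (-54 + 0) = 1 - 1*(-54) = 1 + 54 = 55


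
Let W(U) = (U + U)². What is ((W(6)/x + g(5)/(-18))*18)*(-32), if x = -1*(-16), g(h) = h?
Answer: -5024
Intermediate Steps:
x = 16
W(U) = 4*U² (W(U) = (2*U)² = 4*U²)
((W(6)/x + g(5)/(-18))*18)*(-32) = (((4*6²)/16 + 5/(-18))*18)*(-32) = (((4*36)*(1/16) + 5*(-1/18))*18)*(-32) = ((144*(1/16) - 5/18)*18)*(-32) = ((9 - 5/18)*18)*(-32) = ((157/18)*18)*(-32) = 157*(-32) = -5024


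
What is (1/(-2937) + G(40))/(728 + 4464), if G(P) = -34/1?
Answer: -99859/15248904 ≈ -0.0065486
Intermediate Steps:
G(P) = -34 (G(P) = -34*1 = -34)
(1/(-2937) + G(40))/(728 + 4464) = (1/(-2937) - 34)/(728 + 4464) = (-1/2937 - 34)/5192 = -99859/2937*1/5192 = -99859/15248904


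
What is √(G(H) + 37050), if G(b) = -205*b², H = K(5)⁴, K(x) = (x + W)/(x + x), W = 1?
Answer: √14471311245/625 ≈ 192.47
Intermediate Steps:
K(x) = (1 + x)/(2*x) (K(x) = (x + 1)/(x + x) = (1 + x)/((2*x)) = (1 + x)*(1/(2*x)) = (1 + x)/(2*x))
H = 81/625 (H = ((½)*(1 + 5)/5)⁴ = ((½)*(⅕)*6)⁴ = (⅗)⁴ = 81/625 ≈ 0.12960)
√(G(H) + 37050) = √(-205*(81/625)² + 37050) = √(-205*6561/390625 + 37050) = √(-269001/78125 + 37050) = √(2894262249/78125) = √14471311245/625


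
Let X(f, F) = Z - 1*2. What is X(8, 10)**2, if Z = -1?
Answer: 9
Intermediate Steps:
X(f, F) = -3 (X(f, F) = -1 - 1*2 = -1 - 2 = -3)
X(8, 10)**2 = (-3)**2 = 9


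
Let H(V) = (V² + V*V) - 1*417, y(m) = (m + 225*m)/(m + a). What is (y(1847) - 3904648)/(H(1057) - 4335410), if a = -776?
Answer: 4181460586/2250523359 ≈ 1.8580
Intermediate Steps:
y(m) = 226*m/(-776 + m) (y(m) = (m + 225*m)/(m - 776) = (226*m)/(-776 + m) = 226*m/(-776 + m))
H(V) = -417 + 2*V² (H(V) = (V² + V²) - 417 = 2*V² - 417 = -417 + 2*V²)
(y(1847) - 3904648)/(H(1057) - 4335410) = (226*1847/(-776 + 1847) - 3904648)/((-417 + 2*1057²) - 4335410) = (226*1847/1071 - 3904648)/((-417 + 2*1117249) - 4335410) = (226*1847*(1/1071) - 3904648)/((-417 + 2234498) - 4335410) = (417422/1071 - 3904648)/(2234081 - 4335410) = -4181460586/1071/(-2101329) = -4181460586/1071*(-1/2101329) = 4181460586/2250523359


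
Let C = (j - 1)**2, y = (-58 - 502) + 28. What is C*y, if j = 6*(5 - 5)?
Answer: -532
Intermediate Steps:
j = 0 (j = 6*0 = 0)
y = -532 (y = -560 + 28 = -532)
C = 1 (C = (0 - 1)**2 = (-1)**2 = 1)
C*y = 1*(-532) = -532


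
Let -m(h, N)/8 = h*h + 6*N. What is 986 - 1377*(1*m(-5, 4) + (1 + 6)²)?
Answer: 473297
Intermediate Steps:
m(h, N) = -48*N - 8*h² (m(h, N) = -8*(h*h + 6*N) = -8*(h² + 6*N) = -48*N - 8*h²)
986 - 1377*(1*m(-5, 4) + (1 + 6)²) = 986 - 1377*(1*(-48*4 - 8*(-5)²) + (1 + 6)²) = 986 - 1377*(1*(-192 - 8*25) + 7²) = 986 - 1377*(1*(-192 - 200) + 49) = 986 - 1377*(1*(-392) + 49) = 986 - 1377*(-392 + 49) = 986 - 1377*(-343) = 986 + 472311 = 473297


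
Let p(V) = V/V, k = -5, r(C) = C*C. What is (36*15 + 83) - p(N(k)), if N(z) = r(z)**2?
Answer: 622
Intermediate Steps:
r(C) = C**2
N(z) = z**4 (N(z) = (z**2)**2 = z**4)
p(V) = 1
(36*15 + 83) - p(N(k)) = (36*15 + 83) - 1*1 = (540 + 83) - 1 = 623 - 1 = 622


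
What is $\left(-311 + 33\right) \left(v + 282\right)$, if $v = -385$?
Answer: $28634$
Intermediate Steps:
$\left(-311 + 33\right) \left(v + 282\right) = \left(-311 + 33\right) \left(-385 + 282\right) = \left(-278\right) \left(-103\right) = 28634$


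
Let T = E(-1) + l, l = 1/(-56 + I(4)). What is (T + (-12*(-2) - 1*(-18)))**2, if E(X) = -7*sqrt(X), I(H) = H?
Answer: 4632993/2704 - 15281*I/26 ≈ 1713.4 - 587.73*I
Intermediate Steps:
l = -1/52 (l = 1/(-56 + 4) = 1/(-52) = -1/52 ≈ -0.019231)
T = -1/52 - 7*I (T = -7*I - 1/52 = -1/52 - 7*I ≈ -0.019231 - 7.0*I)
(T + (-12*(-2) - 1*(-18)))**2 = ((-1/52 - 7*I) + (-12*(-2) - 1*(-18)))**2 = ((-1/52 - 7*I) + (24 + 18))**2 = ((-1/52 - 7*I) + 42)**2 = (2183/52 - 7*I)**2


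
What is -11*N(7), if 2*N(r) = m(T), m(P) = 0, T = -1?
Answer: 0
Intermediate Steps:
N(r) = 0 (N(r) = (½)*0 = 0)
-11*N(7) = -11*0 = 0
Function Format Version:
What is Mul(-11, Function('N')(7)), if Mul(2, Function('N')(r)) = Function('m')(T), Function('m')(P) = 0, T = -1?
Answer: 0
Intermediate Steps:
Function('N')(r) = 0 (Function('N')(r) = Mul(Rational(1, 2), 0) = 0)
Mul(-11, Function('N')(7)) = Mul(-11, 0) = 0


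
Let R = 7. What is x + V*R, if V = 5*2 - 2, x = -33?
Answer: 23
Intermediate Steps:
V = 8 (V = 10 - 2 = 8)
x + V*R = -33 + 8*7 = -33 + 56 = 23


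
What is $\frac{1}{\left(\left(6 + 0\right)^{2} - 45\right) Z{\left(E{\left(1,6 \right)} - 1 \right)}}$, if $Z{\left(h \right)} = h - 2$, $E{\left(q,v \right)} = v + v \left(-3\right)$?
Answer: $\frac{1}{135} \approx 0.0074074$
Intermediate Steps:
$E{\left(q,v \right)} = - 2 v$ ($E{\left(q,v \right)} = v - 3 v = - 2 v$)
$Z{\left(h \right)} = -2 + h$ ($Z{\left(h \right)} = h - 2 = -2 + h$)
$\frac{1}{\left(\left(6 + 0\right)^{2} - 45\right) Z{\left(E{\left(1,6 \right)} - 1 \right)}} = \frac{1}{\left(\left(6 + 0\right)^{2} - 45\right) \left(-2 - 13\right)} = \frac{1}{\left(6^{2} - 45\right) \left(-2 - 13\right)} = \frac{1}{\left(36 - 45\right) \left(-2 - 13\right)} = \frac{1}{\left(-9\right) \left(-15\right)} = \frac{1}{135}$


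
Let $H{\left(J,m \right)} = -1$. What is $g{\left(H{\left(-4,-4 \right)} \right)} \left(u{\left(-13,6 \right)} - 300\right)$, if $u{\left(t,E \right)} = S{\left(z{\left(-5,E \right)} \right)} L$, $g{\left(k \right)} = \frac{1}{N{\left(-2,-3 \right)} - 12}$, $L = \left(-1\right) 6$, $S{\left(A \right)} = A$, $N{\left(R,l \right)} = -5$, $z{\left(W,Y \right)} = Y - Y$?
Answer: $\frac{300}{17} \approx 17.647$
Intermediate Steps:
$z{\left(W,Y \right)} = 0$
$L = -6$
$g{\left(k \right)} = - \frac{1}{17}$ ($g{\left(k \right)} = \frac{1}{-5 - 12} = \frac{1}{-17} = - \frac{1}{17}$)
$u{\left(t,E \right)} = 0$ ($u{\left(t,E \right)} = 0 \left(-6\right) = 0$)
$g{\left(H{\left(-4,-4 \right)} \right)} \left(u{\left(-13,6 \right)} - 300\right) = - \frac{0 - 300}{17} = \left(- \frac{1}{17}\right) \left(-300\right) = \frac{300}{17}$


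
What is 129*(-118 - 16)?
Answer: -17286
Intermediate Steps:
129*(-118 - 16) = 129*(-134) = -17286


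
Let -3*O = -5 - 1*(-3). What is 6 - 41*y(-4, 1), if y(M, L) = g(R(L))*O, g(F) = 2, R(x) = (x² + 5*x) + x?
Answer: -146/3 ≈ -48.667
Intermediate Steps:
R(x) = x² + 6*x
O = ⅔ (O = -(-5 - 1*(-3))/3 = -(-5 + 3)/3 = -⅓*(-2) = ⅔ ≈ 0.66667)
y(M, L) = 4/3 (y(M, L) = 2*(⅔) = 4/3)
6 - 41*y(-4, 1) = 6 - 41*4/3 = 6 - 164/3 = -146/3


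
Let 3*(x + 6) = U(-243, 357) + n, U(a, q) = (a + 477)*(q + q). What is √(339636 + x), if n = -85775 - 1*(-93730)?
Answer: √3581763/3 ≈ 630.85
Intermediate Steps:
n = 7955 (n = -85775 + 93730 = 7955)
U(a, q) = 2*q*(477 + a) (U(a, q) = (477 + a)*(2*q) = 2*q*(477 + a))
x = 175013/3 (x = -6 + (2*357*(477 - 243) + 7955)/3 = -6 + (2*357*234 + 7955)/3 = -6 + (167076 + 7955)/3 = -6 + (⅓)*175031 = -6 + 175031/3 = 175013/3 ≈ 58338.)
√(339636 + x) = √(339636 + 175013/3) = √(1193921/3) = √3581763/3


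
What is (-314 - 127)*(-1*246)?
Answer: 108486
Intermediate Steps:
(-314 - 127)*(-1*246) = -441*(-246) = 108486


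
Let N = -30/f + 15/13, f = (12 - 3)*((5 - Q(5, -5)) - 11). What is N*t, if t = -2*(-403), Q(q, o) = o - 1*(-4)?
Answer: 4402/3 ≈ 1467.3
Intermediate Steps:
Q(q, o) = 4 + o (Q(q, o) = o + 4 = 4 + o)
f = -45 (f = (12 - 3)*((5 - (4 - 5)) - 11) = 9*((5 - 1*(-1)) - 11) = 9*((5 + 1) - 11) = 9*(6 - 11) = 9*(-5) = -45)
t = 806
N = 71/39 (N = -30/(-45) + 15/13 = -30*(-1/45) + 15*(1/13) = ⅔ + 15/13 = 71/39 ≈ 1.8205)
N*t = (71/39)*806 = 4402/3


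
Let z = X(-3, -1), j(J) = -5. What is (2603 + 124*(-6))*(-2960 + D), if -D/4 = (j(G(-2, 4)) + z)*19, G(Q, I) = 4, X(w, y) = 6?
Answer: -5643924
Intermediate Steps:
z = 6
D = -76 (D = -4*(-5 + 6)*19 = -4*19 = -76)
(2603 + 124*(-6))*(-2960 + D) = (2603 + 124*(-6))*(-2960 - 76) = (2603 - 744)*(-3036) = 1859*(-3036) = -5643924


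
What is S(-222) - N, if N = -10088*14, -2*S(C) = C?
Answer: 141343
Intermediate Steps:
S(C) = -C/2
N = -141232
S(-222) - N = -½*(-222) - 1*(-141232) = 111 + 141232 = 141343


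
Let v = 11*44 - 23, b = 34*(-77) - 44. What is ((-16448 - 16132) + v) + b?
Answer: -34781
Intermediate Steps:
b = -2662 (b = -2618 - 44 = -2662)
v = 461 (v = 484 - 23 = 461)
((-16448 - 16132) + v) + b = ((-16448 - 16132) + 461) - 2662 = (-32580 + 461) - 2662 = -32119 - 2662 = -34781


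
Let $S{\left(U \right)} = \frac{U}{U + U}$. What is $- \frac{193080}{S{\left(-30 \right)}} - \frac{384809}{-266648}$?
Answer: $- \frac{102968406871}{266648} \approx -3.8616 \cdot 10^{5}$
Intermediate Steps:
$S{\left(U \right)} = \frac{1}{2}$ ($S{\left(U \right)} = \frac{U}{2 U} = \frac{1}{2 U} U = \frac{1}{2}$)
$- \frac{193080}{S{\left(-30 \right)}} - \frac{384809}{-266648} = - 193080 \frac{1}{\frac{1}{2}} - \frac{384809}{-266648} = \left(-193080\right) 2 - - \frac{384809}{266648} = -386160 + \frac{384809}{266648} = - \frac{102968406871}{266648}$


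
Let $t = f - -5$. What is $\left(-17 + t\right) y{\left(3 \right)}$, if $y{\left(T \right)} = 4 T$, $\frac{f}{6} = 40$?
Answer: $2736$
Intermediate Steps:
$f = 240$ ($f = 6 \cdot 40 = 240$)
$t = 245$ ($t = 240 - -5 = 240 + 5 = 245$)
$\left(-17 + t\right) y{\left(3 \right)} = \left(-17 + 245\right) 4 \cdot 3 = 228 \cdot 12 = 2736$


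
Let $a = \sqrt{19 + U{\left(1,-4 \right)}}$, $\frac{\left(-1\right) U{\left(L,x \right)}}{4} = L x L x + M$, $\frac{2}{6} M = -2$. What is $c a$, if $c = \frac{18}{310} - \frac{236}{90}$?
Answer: $- \frac{3577 i \sqrt{21}}{1395} \approx - 11.75 i$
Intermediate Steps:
$M = -6$ ($M = 3 \left(-2\right) = -6$)
$U{\left(L,x \right)} = 24 - 4 L^{2} x^{2}$ ($U{\left(L,x \right)} = - 4 \left(L x L x - 6\right) = - 4 \left(x L^{2} x - 6\right) = - 4 \left(L^{2} x^{2} - 6\right) = - 4 \left(-6 + L^{2} x^{2}\right) = 24 - 4 L^{2} x^{2}$)
$a = i \sqrt{21}$ ($a = \sqrt{19 + \left(24 - 4 \cdot 1^{2} \left(-4\right)^{2}\right)} = \sqrt{19 + \left(24 - 4 \cdot 16\right)} = \sqrt{19 + \left(24 - 64\right)} = \sqrt{19 - 40} = \sqrt{-21} = i \sqrt{21} \approx 4.5826 i$)
$c = - \frac{3577}{1395}$ ($c = 18 \cdot \frac{1}{310} - \frac{118}{45} = \frac{9}{155} - \frac{118}{45} = - \frac{3577}{1395} \approx -2.5642$)
$c a = - \frac{3577 i \sqrt{21}}{1395}$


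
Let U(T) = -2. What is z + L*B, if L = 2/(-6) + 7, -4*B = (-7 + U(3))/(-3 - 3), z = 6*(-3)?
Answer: -41/2 ≈ -20.500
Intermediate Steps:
z = -18
B = -3/8 (B = -(-7 - 2)/(4*(-3 - 3)) = -(-9)/(4*(-6)) = -(-9)*(-1)/(4*6) = -1/4*3/2 = -3/8 ≈ -0.37500)
L = 20/3 (L = 2*(-1/6) + 7 = -1/3 + 7 = 20/3 ≈ 6.6667)
z + L*B = -18 + (20/3)*(-3/8) = -18 - 5/2 = -41/2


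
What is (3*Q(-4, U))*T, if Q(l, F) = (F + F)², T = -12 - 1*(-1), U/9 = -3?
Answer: -96228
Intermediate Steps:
U = -27 (U = 9*(-3) = -27)
T = -11 (T = -12 + 1 = -11)
Q(l, F) = 4*F² (Q(l, F) = (2*F)² = 4*F²)
(3*Q(-4, U))*T = (3*(4*(-27)²))*(-11) = (3*(4*729))*(-11) = (3*2916)*(-11) = 8748*(-11) = -96228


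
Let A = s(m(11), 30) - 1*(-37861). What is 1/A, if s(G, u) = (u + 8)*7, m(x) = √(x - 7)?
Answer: 1/38127 ≈ 2.6228e-5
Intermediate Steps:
m(x) = √(-7 + x)
s(G, u) = 56 + 7*u (s(G, u) = (8 + u)*7 = 56 + 7*u)
A = 38127 (A = (56 + 7*30) - 1*(-37861) = (56 + 210) + 37861 = 266 + 37861 = 38127)
1/A = 1/38127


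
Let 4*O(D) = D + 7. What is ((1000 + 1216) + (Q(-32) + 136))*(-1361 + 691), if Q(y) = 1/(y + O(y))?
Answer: -241100840/153 ≈ -1.5758e+6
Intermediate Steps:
O(D) = 7/4 + D/4 (O(D) = (D + 7)/4 = (7 + D)/4 = 7/4 + D/4)
Q(y) = 1/(7/4 + 5*y/4) (Q(y) = 1/(y + (7/4 + y/4)) = 1/(7/4 + 5*y/4))
((1000 + 1216) + (Q(-32) + 136))*(-1361 + 691) = ((1000 + 1216) + (4/(7 + 5*(-32)) + 136))*(-1361 + 691) = (2216 + (4/(7 - 160) + 136))*(-670) = (2216 + (4/(-153) + 136))*(-670) = (2216 + (4*(-1/153) + 136))*(-670) = (2216 + (-4/153 + 136))*(-670) = (2216 + 20804/153)*(-670) = (359852/153)*(-670) = -241100840/153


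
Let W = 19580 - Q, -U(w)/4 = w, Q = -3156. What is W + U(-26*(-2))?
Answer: 22528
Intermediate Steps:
U(w) = -4*w
W = 22736 (W = 19580 - 1*(-3156) = 19580 + 3156 = 22736)
W + U(-26*(-2)) = 22736 - (-104)*(-2) = 22736 - 4*52 = 22736 - 208 = 22528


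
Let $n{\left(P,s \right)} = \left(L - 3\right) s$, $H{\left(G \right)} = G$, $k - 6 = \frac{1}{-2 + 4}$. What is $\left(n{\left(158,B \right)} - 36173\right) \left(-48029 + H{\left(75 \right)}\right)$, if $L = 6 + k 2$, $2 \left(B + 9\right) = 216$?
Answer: $1658680906$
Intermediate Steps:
$B = 99$ ($B = -9 + \frac{1}{2} \cdot 216 = -9 + 108 = 99$)
$k = \frac{13}{2}$ ($k = 6 + \frac{1}{-2 + 4} = 6 + \frac{1}{2} = \frac{13}{2} \approx 6.5$)
$L = 19$ ($L = 6 + \frac{13}{2} \cdot 2 = 6 + 13 = 19$)
$n{\left(P,s \right)} = 16 s$ ($n{\left(P,s \right)} = \left(19 - 3\right) s = 16 s$)
$\left(n{\left(158,B \right)} - 36173\right) \left(-48029 + H{\left(75 \right)}\right) = \left(16 \cdot 99 - 36173\right) \left(-48029 + 75\right) = \left(1584 - 36173\right) \left(-47954\right) = \left(-34589\right) \left(-47954\right) = 1658680906$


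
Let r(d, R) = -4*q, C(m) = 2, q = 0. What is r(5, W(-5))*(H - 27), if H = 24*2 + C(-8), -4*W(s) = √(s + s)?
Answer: 0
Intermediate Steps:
W(s) = -√2*√s/4 (W(s) = -√(s + s)/4 = -√2*√s/4)
r(d, R) = 0 (r(d, R) = -4*0 = 0)
H = 50 (H = 24*2 + 2 = 48 + 2 = 50)
r(5, W(-5))*(H - 27) = 0*(50 - 27) = 0*23 = 0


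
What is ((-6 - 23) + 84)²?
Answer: 3025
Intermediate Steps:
((-6 - 23) + 84)² = (-29 + 84)² = 55² = 3025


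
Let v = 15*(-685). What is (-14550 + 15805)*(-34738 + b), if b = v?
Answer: -56491315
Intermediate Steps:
v = -10275
b = -10275
(-14550 + 15805)*(-34738 + b) = (-14550 + 15805)*(-34738 - 10275) = 1255*(-45013) = -56491315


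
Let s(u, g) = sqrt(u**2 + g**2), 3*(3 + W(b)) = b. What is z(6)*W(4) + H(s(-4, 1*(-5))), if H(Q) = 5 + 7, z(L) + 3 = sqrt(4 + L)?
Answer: 17 - 5*sqrt(10)/3 ≈ 11.730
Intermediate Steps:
W(b) = -3 + b/3
s(u, g) = sqrt(g**2 + u**2)
z(L) = -3 + sqrt(4 + L)
H(Q) = 12
z(6)*W(4) + H(s(-4, 1*(-5))) = (-3 + sqrt(4 + 6))*(-3 + (1/3)*4) + 12 = (-3 + sqrt(10))*(-3 + 4/3) + 12 = (-3 + sqrt(10))*(-5/3) + 12 = (5 - 5*sqrt(10)/3) + 12 = 17 - 5*sqrt(10)/3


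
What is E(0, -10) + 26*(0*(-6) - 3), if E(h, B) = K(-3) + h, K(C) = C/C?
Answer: -77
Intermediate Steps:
K(C) = 1
E(h, B) = 1 + h
E(0, -10) + 26*(0*(-6) - 3) = (1 + 0) + 26*(0*(-6) - 3) = 1 + 26*(0 - 3) = 1 + 26*(-3) = 1 - 78 = -77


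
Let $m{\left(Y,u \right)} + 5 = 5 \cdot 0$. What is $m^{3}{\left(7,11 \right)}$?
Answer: $-125$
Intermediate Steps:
$m{\left(Y,u \right)} = -5$ ($m{\left(Y,u \right)} = -5 + 5 \cdot 0 = -5 + 0 = -5$)
$m^{3}{\left(7,11 \right)} = \left(-5\right)^{3} = -125$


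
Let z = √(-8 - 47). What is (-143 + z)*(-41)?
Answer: 5863 - 41*I*√55 ≈ 5863.0 - 304.06*I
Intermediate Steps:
z = I*√55 (z = √(-55) = I*√55 ≈ 7.4162*I)
(-143 + z)*(-41) = (-143 + I*√55)*(-41) = 5863 - 41*I*√55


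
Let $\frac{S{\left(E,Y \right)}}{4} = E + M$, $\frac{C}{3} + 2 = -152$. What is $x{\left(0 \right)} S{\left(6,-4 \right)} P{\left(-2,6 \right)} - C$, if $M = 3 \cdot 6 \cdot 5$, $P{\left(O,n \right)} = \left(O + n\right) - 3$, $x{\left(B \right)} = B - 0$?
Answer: $462$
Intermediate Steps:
$x{\left(B \right)} = B$ ($x{\left(B \right)} = B + 0 = B$)
$C = -462$ ($C = -6 + 3 \left(-152\right) = -6 - 456 = -462$)
$P{\left(O,n \right)} = -3 + O + n$
$M = 90$ ($M = 18 \cdot 5 = 90$)
$S{\left(E,Y \right)} = 360 + 4 E$ ($S{\left(E,Y \right)} = 4 \left(E + 90\right) = 4 \left(90 + E\right) = 360 + 4 E$)
$x{\left(0 \right)} S{\left(6,-4 \right)} P{\left(-2,6 \right)} - C = 0 \left(360 + 4 \cdot 6\right) \left(-3 - 2 + 6\right) - -462 = 0 \left(360 + 24\right) 1 + 462 = 0 \cdot 384 \cdot 1 + 462 = 0 \cdot 1 + 462 = 0 + 462 = 462$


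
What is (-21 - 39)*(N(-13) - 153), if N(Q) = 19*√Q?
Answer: 9180 - 1140*I*√13 ≈ 9180.0 - 4110.3*I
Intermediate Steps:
(-21 - 39)*(N(-13) - 153) = (-21 - 39)*(19*√(-13) - 153) = -60*(19*(I*√13) - 153) = -60*(19*I*√13 - 153) = -60*(-153 + 19*I*√13) = 9180 - 1140*I*√13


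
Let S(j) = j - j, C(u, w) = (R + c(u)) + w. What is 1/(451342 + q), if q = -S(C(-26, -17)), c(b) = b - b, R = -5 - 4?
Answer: 1/451342 ≈ 2.2156e-6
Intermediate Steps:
R = -9
c(b) = 0
C(u, w) = -9 + w (C(u, w) = (-9 + 0) + w = -9 + w)
S(j) = 0
q = 0 (q = -1*0 = 0)
1/(451342 + q) = 1/(451342 + 0) = 1/451342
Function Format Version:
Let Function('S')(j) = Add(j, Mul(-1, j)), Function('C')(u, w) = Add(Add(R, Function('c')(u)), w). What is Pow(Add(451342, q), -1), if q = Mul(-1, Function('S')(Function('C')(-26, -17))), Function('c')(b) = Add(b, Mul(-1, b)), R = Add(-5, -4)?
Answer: Rational(1, 451342) ≈ 2.2156e-6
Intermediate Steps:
R = -9
Function('c')(b) = 0
Function('C')(u, w) = Add(-9, w) (Function('C')(u, w) = Add(Add(-9, 0), w) = Add(-9, w))
Function('S')(j) = 0
q = 0 (q = Mul(-1, 0) = 0)
Pow(Add(451342, q), -1) = Pow(Add(451342, 0), -1) = Pow(451342, -1) = Rational(1, 451342)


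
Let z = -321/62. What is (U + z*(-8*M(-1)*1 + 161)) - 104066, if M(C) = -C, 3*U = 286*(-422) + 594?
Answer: -26949691/186 ≈ -1.4489e+5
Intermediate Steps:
U = -120098/3 (U = (286*(-422) + 594)/3 = (-120692 + 594)/3 = (⅓)*(-120098) = -120098/3 ≈ -40033.)
z = -321/62 (z = -321*1/62 = -321/62 ≈ -5.1774)
(U + z*(-8*M(-1)*1 + 161)) - 104066 = (-120098/3 - 321*(-(-8)*(-1)*1 + 161)/62) - 104066 = (-120098/3 - 321*(-8*1*1 + 161)/62) - 104066 = (-120098/3 - 321*(-8*1 + 161)/62) - 104066 = (-120098/3 - 321*(-8 + 161)/62) - 104066 = (-120098/3 - 321/62*153) - 104066 = (-120098/3 - 49113/62) - 104066 = -7593415/186 - 104066 = -26949691/186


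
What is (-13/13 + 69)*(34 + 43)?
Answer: 5236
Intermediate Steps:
(-13/13 + 69)*(34 + 43) = (-13*1/13 + 69)*77 = (-1 + 69)*77 = 68*77 = 5236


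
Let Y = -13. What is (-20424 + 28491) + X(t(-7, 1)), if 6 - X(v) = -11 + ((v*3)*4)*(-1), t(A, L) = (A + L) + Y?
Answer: 7856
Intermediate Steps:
t(A, L) = -13 + A + L (t(A, L) = (A + L) - 13 = -13 + A + L)
X(v) = 17 + 12*v (X(v) = 6 - (-11 + ((v*3)*4)*(-1)) = 6 - (-11 + ((3*v)*4)*(-1)) = 6 - (-11 + (12*v)*(-1)) = 6 - (-11 - 12*v) = 6 + (11 + 12*v) = 17 + 12*v)
(-20424 + 28491) + X(t(-7, 1)) = (-20424 + 28491) + (17 + 12*(-13 - 7 + 1)) = 8067 + (17 + 12*(-19)) = 8067 + (17 - 228) = 8067 - 211 = 7856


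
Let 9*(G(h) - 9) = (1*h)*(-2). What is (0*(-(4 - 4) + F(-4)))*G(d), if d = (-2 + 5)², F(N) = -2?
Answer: 0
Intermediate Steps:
d = 9 (d = 3² = 9)
G(h) = 9 - 2*h/9 (G(h) = 9 + ((1*h)*(-2))/9 = 9 + (h*(-2))/9 = 9 + (-2*h)/9 = 9 - 2*h/9)
(0*(-(4 - 4) + F(-4)))*G(d) = (0*(-(4 - 4) - 2))*(9 - 2/9*9) = (0*(-1*0 - 2))*(9 - 2) = (0*(0 - 2))*7 = (0*(-2))*7 = 0*7 = 0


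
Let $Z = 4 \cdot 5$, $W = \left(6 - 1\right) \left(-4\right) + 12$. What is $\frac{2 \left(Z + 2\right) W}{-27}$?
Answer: $\frac{352}{27} \approx 13.037$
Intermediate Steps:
$W = -8$ ($W = 5 \left(-4\right) + 12 = -20 + 12 = -8$)
$Z = 20$
$\frac{2 \left(Z + 2\right) W}{-27} = \frac{2 \left(20 + 2\right) \left(-8\right)}{-27} = 2 \cdot 22 \left(-8\right) \left(- \frac{1}{27}\right) = 44 \left(-8\right) \left(- \frac{1}{27}\right) = \left(-352\right) \left(- \frac{1}{27}\right) = \frac{352}{27}$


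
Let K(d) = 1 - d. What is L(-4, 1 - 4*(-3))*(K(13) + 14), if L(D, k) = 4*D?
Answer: -32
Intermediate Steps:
L(-4, 1 - 4*(-3))*(K(13) + 14) = (4*(-4))*((1 - 1*13) + 14) = -16*((1 - 13) + 14) = -16*(-12 + 14) = -16*2 = -32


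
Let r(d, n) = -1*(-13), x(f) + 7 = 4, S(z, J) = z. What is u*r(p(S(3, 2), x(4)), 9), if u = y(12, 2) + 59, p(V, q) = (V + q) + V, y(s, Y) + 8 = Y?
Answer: 689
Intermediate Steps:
x(f) = -3 (x(f) = -7 + 4 = -3)
y(s, Y) = -8 + Y
p(V, q) = q + 2*V
r(d, n) = 13
u = 53 (u = (-8 + 2) + 59 = -6 + 59 = 53)
u*r(p(S(3, 2), x(4)), 9) = 53*13 = 689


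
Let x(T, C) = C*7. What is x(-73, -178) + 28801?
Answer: 27555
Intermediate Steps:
x(T, C) = 7*C
x(-73, -178) + 28801 = 7*(-178) + 28801 = -1246 + 28801 = 27555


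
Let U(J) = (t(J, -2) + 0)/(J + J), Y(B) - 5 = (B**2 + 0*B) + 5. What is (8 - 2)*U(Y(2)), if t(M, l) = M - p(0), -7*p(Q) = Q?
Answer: 3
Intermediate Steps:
p(Q) = -Q/7
t(M, l) = M (t(M, l) = M - (-1)*0/7 = M - 1*0 = M + 0 = M)
Y(B) = 10 + B**2 (Y(B) = 5 + ((B**2 + 0*B) + 5) = 5 + ((B**2 + 0) + 5) = 5 + (B**2 + 5) = 5 + (5 + B**2) = 10 + B**2)
U(J) = 1/2 (U(J) = (J + 0)/(J + J) = J/((2*J)) = J*(1/(2*J)) = 1/2)
(8 - 2)*U(Y(2)) = (8 - 2)*(1/2) = 6*(1/2) = 3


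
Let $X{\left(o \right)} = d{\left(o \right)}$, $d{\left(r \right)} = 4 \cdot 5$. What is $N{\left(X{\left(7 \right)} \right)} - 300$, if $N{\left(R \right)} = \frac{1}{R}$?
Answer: $- \frac{5999}{20} \approx -299.95$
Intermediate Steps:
$d{\left(r \right)} = 20$
$X{\left(o \right)} = 20$
$N{\left(X{\left(7 \right)} \right)} - 300 = \frac{1}{20} - 300 = - \frac{5999}{20}$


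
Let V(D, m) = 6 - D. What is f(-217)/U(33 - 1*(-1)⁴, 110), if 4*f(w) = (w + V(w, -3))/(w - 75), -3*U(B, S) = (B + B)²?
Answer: 9/2392064 ≈ 3.7624e-6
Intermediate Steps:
U(B, S) = -4*B²/3 (U(B, S) = -(B + B)²/3 = -4*B²/3)
f(w) = 3/(2*(-75 + w)) (f(w) = ((w + (6 - w))/(w - 75))/4 = (6/(-75 + w))/4 = 3/(2*(-75 + w)))
f(-217)/U(33 - 1*(-1)⁴, 110) = (3/(2*(-75 - 217)))/((-4*(33 - 1*(-1)⁴)²/3)) = ((3/2)/(-292))/((-4*(33 - 1*1)²/3)) = ((3/2)*(-1/292))/((-4*(33 - 1)²/3)) = -3/(584*((-4/3*32²))) = -3/(584*((-4/3*1024))) = -3/(584*(-4096/3)) = -3/584*(-3/4096) = 9/2392064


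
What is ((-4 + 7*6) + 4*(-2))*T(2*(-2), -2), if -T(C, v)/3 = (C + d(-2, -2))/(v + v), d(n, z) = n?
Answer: -135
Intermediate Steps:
T(C, v) = -3*(-2 + C)/(2*v) (T(C, v) = -3*(C - 2)/(v + v) = -3*(-2 + C)/(2*v))
((-4 + 7*6) + 4*(-2))*T(2*(-2), -2) = ((-4 + 7*6) + 4*(-2))*((3/2)*(2 - 2*(-2))/(-2)) = ((-4 + 42) - 8)*((3/2)*(-½)*(2 - 1*(-4))) = (38 - 8)*((3/2)*(-½)*(2 + 4)) = 30*((3/2)*(-½)*6) = 30*(-9/2) = -135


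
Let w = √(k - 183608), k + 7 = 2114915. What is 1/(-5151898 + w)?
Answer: -2575949/13271025535552 - 5*√19313/13271025535552 ≈ -1.9416e-7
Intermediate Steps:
k = 2114908 (k = -7 + 2114915 = 2114908)
w = 10*√19313 (w = √(2114908 - 183608) = √1931300 = 10*√19313 ≈ 1389.7)
1/(-5151898 + w) = 1/(-5151898 + 10*√19313)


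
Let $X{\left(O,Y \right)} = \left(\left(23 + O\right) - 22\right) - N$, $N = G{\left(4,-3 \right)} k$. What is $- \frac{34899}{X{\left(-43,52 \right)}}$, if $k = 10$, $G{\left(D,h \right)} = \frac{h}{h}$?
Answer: $\frac{34899}{52} \approx 671.13$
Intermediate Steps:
$G{\left(D,h \right)} = 1$
$N = 10$ ($N = 1 \cdot 10 = 10$)
$X{\left(O,Y \right)} = -9 + O$ ($X{\left(O,Y \right)} = \left(\left(23 + O\right) - 22\right) - 10 = \left(1 + O\right) - 10 = -9 + O$)
$- \frac{34899}{X{\left(-43,52 \right)}} = - \frac{34899}{-9 - 43} = - \frac{34899}{-52} = \left(-34899\right) \left(- \frac{1}{52}\right) = \frac{34899}{52}$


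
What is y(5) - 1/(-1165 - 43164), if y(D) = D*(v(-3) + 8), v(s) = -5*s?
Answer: 5097836/44329 ≈ 115.00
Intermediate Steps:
y(D) = 23*D (y(D) = D*(-5*(-3) + 8) = D*(15 + 8) = D*23 = 23*D)
y(5) - 1/(-1165 - 43164) = 23*5 - 1/(-1165 - 43164) = 115 - 1/(-44329) = 115 - 1*(-1/44329) = 115 + 1/44329 = 5097836/44329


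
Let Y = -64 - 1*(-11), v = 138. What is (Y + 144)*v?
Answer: 12558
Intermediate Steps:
Y = -53 (Y = -64 + 11 = -53)
(Y + 144)*v = (-53 + 144)*138 = 91*138 = 12558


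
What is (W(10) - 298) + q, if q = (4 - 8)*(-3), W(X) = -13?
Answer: -299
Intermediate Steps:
q = 12 (q = -4*(-3) = 12)
(W(10) - 298) + q = (-13 - 298) + 12 = -311 + 12 = -299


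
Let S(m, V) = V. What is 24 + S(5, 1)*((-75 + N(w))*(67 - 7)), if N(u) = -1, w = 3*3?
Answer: -4536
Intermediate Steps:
w = 9
24 + S(5, 1)*((-75 + N(w))*(67 - 7)) = 24 + 1*((-75 - 1)*(67 - 7)) = 24 + 1*(-76*60) = 24 + 1*(-4560) = 24 - 4560 = -4536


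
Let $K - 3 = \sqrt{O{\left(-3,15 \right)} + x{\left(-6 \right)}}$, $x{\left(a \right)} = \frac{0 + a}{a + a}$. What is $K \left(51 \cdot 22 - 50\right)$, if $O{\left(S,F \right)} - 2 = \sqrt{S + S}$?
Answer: $3216 + 536 \sqrt{10 + 4 i \sqrt{6}} \approx 5072.8 + 758.02 i$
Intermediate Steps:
$x{\left(a \right)} = \frac{1}{2}$ ($x{\left(a \right)} = \frac{a}{2 a} = a \frac{1}{2 a} = \frac{1}{2}$)
$O{\left(S,F \right)} = 2 + \sqrt{2} \sqrt{S}$ ($O{\left(S,F \right)} = 2 + \sqrt{S + S} = 2 + \sqrt{2 S} = 2 + \sqrt{2} \sqrt{S}$)
$K = 3 + \sqrt{\frac{5}{2} + i \sqrt{6}}$ ($K = 3 + \sqrt{\left(2 + \sqrt{2} \sqrt{-3}\right) + \frac{1}{2}} = 3 + \sqrt{\left(2 + \sqrt{2} i \sqrt{3}\right) + \frac{1}{2}} = 3 + \sqrt{\left(2 + i \sqrt{6}\right) + \frac{1}{2}} = 3 + \sqrt{\frac{5}{2} + i \sqrt{6}} \approx 4.732 + 0.70711 i$)
$K \left(51 \cdot 22 - 50\right) = \left(3 + \frac{\sqrt{10 + 4 i \sqrt{6}}}{2}\right) \left(51 \cdot 22 - 50\right) = \left(3 + \frac{\sqrt{10 + 4 i \sqrt{6}}}{2}\right) \left(1122 - 50\right) = \left(3 + \frac{\sqrt{10 + 4 i \sqrt{6}}}{2}\right) 1072 = 3216 + 536 \sqrt{10 + 4 i \sqrt{6}}$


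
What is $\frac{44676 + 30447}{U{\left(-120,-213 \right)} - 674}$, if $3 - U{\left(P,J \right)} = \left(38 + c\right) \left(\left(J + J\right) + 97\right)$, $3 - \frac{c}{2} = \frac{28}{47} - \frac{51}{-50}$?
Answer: $\frac{12275}{2082} \approx 5.8958$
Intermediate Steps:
$c = \frac{3253}{1175}$ ($c = 6 - 2 \left(\frac{28}{47} - \frac{51}{-50}\right) = 6 - 2 \left(28 \cdot \frac{1}{47} - - \frac{51}{50}\right) = 6 - 2 \left(\frac{28}{47} + \frac{51}{50}\right) = 6 - \frac{3797}{1175} = \frac{3253}{1175} \approx 2.7685$)
$U{\left(P,J \right)} = - \frac{4643066}{1175} - \frac{95806 J}{1175}$ ($U{\left(P,J \right)} = 3 - \left(38 + \frac{3253}{1175}\right) \left(\left(J + J\right) + 97\right) = 3 - \frac{47903 \left(2 J + 97\right)}{1175} = 3 - \frac{47903 \left(97 + 2 J\right)}{1175} = 3 - \left(\frac{4646591}{1175} + \frac{95806 J}{1175}\right) = - \frac{4643066}{1175} - \frac{95806 J}{1175}$)
$\frac{44676 + 30447}{U{\left(-120,-213 \right)} - 674} = \frac{44676 + 30447}{\left(- \frac{4643066}{1175} - - \frac{20406678}{1175}\right) - 674} = \frac{75123}{\left(- \frac{4643066}{1175} + \frac{20406678}{1175}\right) - 674} = \frac{75123}{\frac{335396}{25} - 674} = \frac{75123}{\frac{318546}{25}} = 75123 \cdot \frac{25}{318546} = \frac{12275}{2082}$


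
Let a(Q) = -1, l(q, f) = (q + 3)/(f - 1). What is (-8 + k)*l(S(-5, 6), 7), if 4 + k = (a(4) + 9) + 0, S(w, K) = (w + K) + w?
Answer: ⅔ ≈ 0.66667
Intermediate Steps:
S(w, K) = K + 2*w (S(w, K) = (K + w) + w = K + 2*w)
l(q, f) = (3 + q)/(-1 + f)
k = 4 (k = -4 + ((-1 + 9) + 0) = -4 + (8 + 0) = -4 + 8 = 4)
(-8 + k)*l(S(-5, 6), 7) = (-8 + 4)*((3 + (6 + 2*(-5)))/(-1 + 7)) = -4*(3 + (6 - 10))/6 = -2*(3 - 4)/3 = -2*(-1)/3 = -4*(-⅙) = ⅔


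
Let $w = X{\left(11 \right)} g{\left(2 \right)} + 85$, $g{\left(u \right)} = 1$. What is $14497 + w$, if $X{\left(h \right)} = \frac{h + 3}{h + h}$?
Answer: $\frac{160409}{11} \approx 14583.0$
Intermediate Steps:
$X{\left(h \right)} = \frac{3 + h}{2 h}$
$w = \frac{942}{11}$ ($w = \frac{3 + 11}{2 \cdot 11} \cdot 1 + 85 = \frac{1}{2} \cdot \frac{1}{11} \cdot 14 \cdot 1 + 85 = \frac{7}{11} \cdot 1 + 85 = \frac{7}{11} + 85 = \frac{942}{11} \approx 85.636$)
$14497 + w = 14497 + \frac{942}{11} = \frac{160409}{11}$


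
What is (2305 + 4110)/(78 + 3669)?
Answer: 6415/3747 ≈ 1.7120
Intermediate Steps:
(2305 + 4110)/(78 + 3669) = 6415/3747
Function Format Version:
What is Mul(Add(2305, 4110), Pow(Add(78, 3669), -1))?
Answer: Rational(6415, 3747) ≈ 1.7120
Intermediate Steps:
Mul(Add(2305, 4110), Pow(Add(78, 3669), -1)) = Mul(6415, Pow(3747, -1)) = Mul(6415, Rational(1, 3747)) = Rational(6415, 3747)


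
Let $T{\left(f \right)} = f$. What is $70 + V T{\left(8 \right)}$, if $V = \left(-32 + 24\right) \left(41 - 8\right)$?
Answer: $-2042$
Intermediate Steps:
$V = -264$ ($V = - 8 \left(41 - 8\right) = \left(-8\right) 33 = -264$)
$70 + V T{\left(8 \right)} = 70 - 2112 = -2042$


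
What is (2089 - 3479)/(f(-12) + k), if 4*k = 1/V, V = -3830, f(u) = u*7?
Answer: 21294800/1286881 ≈ 16.548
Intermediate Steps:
f(u) = 7*u
k = -1/15320 (k = (¼)/(-3830) = (¼)*(-1/3830) = -1/15320 ≈ -6.5274e-5)
(2089 - 3479)/(f(-12) + k) = (2089 - 3479)/(7*(-12) - 1/15320) = -1390/(-84 - 1/15320) = -1390/(-1286881/15320) = -1390*(-15320/1286881) = 21294800/1286881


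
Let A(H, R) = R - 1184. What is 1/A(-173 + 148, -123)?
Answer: -1/1307 ≈ -0.00076511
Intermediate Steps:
A(H, R) = -1184 + R
1/A(-173 + 148, -123) = 1/(-1184 - 123) = 1/(-1307) = -1/1307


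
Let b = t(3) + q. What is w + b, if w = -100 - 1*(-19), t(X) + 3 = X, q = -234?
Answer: -315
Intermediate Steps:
t(X) = -3 + X
w = -81 (w = -100 + 19 = -81)
b = -234 (b = (-3 + 3) - 234 = 0 - 234 = -234)
w + b = -81 - 234 = -315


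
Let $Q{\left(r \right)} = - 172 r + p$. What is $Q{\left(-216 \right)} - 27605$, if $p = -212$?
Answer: $9335$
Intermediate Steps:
$Q{\left(r \right)} = -212 - 172 r$ ($Q{\left(r \right)} = - 172 r - 212 = -212 - 172 r$)
$Q{\left(-216 \right)} - 27605 = \left(-212 - -37152\right) - 27605 = \left(-212 + 37152\right) - 27605 = 36940 - 27605 = 9335$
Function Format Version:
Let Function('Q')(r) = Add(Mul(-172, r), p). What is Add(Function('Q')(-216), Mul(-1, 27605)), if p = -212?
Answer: 9335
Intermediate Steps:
Function('Q')(r) = Add(-212, Mul(-172, r)) (Function('Q')(r) = Add(Mul(-172, r), -212) = Add(-212, Mul(-172, r)))
Add(Function('Q')(-216), Mul(-1, 27605)) = Add(Add(-212, Mul(-172, -216)), Mul(-1, 27605)) = Add(Add(-212, 37152), -27605) = Add(36940, -27605) = 9335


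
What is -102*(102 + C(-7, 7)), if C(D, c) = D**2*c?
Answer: -45390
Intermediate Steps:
C(D, c) = c*D**2
-102*(102 + C(-7, 7)) = -102*(102 + 7*(-7)**2) = -102*(102 + 7*49) = -102*(102 + 343) = -102*445 = -1*45390 = -45390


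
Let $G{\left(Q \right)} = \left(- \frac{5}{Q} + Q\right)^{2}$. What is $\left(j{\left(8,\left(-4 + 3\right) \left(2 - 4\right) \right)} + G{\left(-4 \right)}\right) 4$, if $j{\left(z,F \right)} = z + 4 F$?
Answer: $\frac{377}{4} \approx 94.25$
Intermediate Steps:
$G{\left(Q \right)} = \left(Q - \frac{5}{Q}\right)^{2}$
$\left(j{\left(8,\left(-4 + 3\right) \left(2 - 4\right) \right)} + G{\left(-4 \right)}\right) 4 = \left(\left(8 + 4 \left(-4 + 3\right) \left(2 - 4\right)\right) + \frac{\left(-5 + \left(-4\right)^{2}\right)^{2}}{16}\right) 4 = \left(\left(8 + 4 \left(\left(-1\right) \left(-2\right)\right)\right) + \frac{\left(-5 + 16\right)^{2}}{16}\right) 4 = \left(\left(8 + 4 \cdot 2\right) + \frac{11^{2}}{16}\right) 4 = \left(\left(8 + 8\right) + \frac{1}{16} \cdot 121\right) 4 = \left(16 + \frac{121}{16}\right) 4 = \frac{377}{16} \cdot 4 = \frac{377}{4}$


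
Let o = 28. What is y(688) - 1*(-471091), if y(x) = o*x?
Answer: 490355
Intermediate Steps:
y(x) = 28*x
y(688) - 1*(-471091) = 28*688 - 1*(-471091) = 19264 + 471091 = 490355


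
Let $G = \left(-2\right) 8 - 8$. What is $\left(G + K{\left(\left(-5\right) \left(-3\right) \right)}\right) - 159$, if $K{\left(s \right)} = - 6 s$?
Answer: $-273$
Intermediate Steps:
$G = -24$ ($G = -16 - 8 = -24$)
$\left(G + K{\left(\left(-5\right) \left(-3\right) \right)}\right) - 159 = \left(-24 - 6 \left(\left(-5\right) \left(-3\right)\right)\right) - 159 = \left(-24 - 90\right) - 159 = -114 - 159 = -273$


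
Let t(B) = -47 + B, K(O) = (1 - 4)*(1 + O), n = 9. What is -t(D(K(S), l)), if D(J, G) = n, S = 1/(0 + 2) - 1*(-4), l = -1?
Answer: 38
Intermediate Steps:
S = 9/2 (S = 1/2 + 4 = ½ + 4 = 9/2 ≈ 4.5000)
K(O) = -3 - 3*O (K(O) = -3*(1 + O) = -3 - 3*O)
D(J, G) = 9
-t(D(K(S), l)) = -(-47 + 9) = -1*(-38) = 38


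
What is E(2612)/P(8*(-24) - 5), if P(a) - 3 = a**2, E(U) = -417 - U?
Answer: -3029/38812 ≈ -0.078043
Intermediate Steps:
P(a) = 3 + a**2
E(2612)/P(8*(-24) - 5) = (-417 - 1*2612)/(3 + (8*(-24) - 5)**2) = (-417 - 2612)/(3 + (-192 - 5)**2) = -3029/(3 + (-197)**2) = -3029/(3 + 38809) = -3029/38812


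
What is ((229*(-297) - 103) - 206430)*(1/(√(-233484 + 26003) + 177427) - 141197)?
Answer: 610172844308450253039/15740273905 + 137273*I*√207481/15740273905 ≈ 3.8765e+10 + 0.0039725*I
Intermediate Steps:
((229*(-297) - 103) - 206430)*(1/(√(-233484 + 26003) + 177427) - 141197) = ((-68013 - 103) - 206430)*(1/(√(-207481) + 177427) - 141197) = (-68116 - 206430)*(1/(I*√207481 + 177427) - 141197) = -274546*(1/(177427 + I*√207481) - 141197) = -274546*(-141197 + 1/(177427 + I*√207481)) = 38765071562 - 274546/(177427 + I*√207481)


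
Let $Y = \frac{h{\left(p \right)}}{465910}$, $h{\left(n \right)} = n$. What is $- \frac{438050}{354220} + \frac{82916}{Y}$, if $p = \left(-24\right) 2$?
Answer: $- \frac{42762538274530}{53133} \approx -8.0482 \cdot 10^{8}$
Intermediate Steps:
$p = -48$
$Y = - \frac{24}{232955}$ ($Y = - \frac{48}{465910} = \left(-48\right) \frac{1}{465910} = - \frac{24}{232955} \approx -0.00010302$)
$- \frac{438050}{354220} + \frac{82916}{Y} = - \frac{438050}{354220} + \frac{82916}{- \frac{24}{232955}} = \left(-438050\right) \frac{1}{354220} + 82916 \left(- \frac{232955}{24}\right) = - \frac{43805}{35422} - \frac{4828924195}{6} = - \frac{42762538274530}{53133}$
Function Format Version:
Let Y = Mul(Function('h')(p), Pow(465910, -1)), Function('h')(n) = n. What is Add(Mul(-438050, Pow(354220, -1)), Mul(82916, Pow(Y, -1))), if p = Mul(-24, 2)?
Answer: Rational(-42762538274530, 53133) ≈ -8.0482e+8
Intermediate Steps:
p = -48
Y = Rational(-24, 232955) (Y = Mul(-48, Pow(465910, -1)) = Mul(-48, Rational(1, 465910)) = Rational(-24, 232955) ≈ -0.00010302)
Add(Mul(-438050, Pow(354220, -1)), Mul(82916, Pow(Y, -1))) = Add(Mul(-438050, Pow(354220, -1)), Mul(82916, Pow(Rational(-24, 232955), -1))) = Add(Mul(-438050, Rational(1, 354220)), Mul(82916, Rational(-232955, 24))) = Add(Rational(-43805, 35422), Rational(-4828924195, 6)) = Rational(-42762538274530, 53133)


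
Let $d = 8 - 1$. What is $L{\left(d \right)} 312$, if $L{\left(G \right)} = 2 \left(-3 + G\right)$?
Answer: $2496$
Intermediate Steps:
$d = 7$ ($d = 8 - 1 = 7$)
$L{\left(G \right)} = -6 + 2 G$
$L{\left(d \right)} 312 = \left(-6 + 2 \cdot 7\right) 312 = \left(-6 + 14\right) 312 = 8 \cdot 312 = 2496$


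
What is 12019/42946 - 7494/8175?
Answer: -683737/1073650 ≈ -0.63683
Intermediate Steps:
12019/42946 - 7494/8175 = 12019*(1/42946) - 7494*1/8175 = 12019/42946 - 2498/2725 = -683737/1073650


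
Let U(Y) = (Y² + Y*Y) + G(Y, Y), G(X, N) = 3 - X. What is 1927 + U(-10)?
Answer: 2140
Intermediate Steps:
U(Y) = 3 - Y + 2*Y² (U(Y) = (Y² + Y*Y) + (3 - Y) = (Y² + Y²) + (3 - Y) = 2*Y² + (3 - Y) = 3 - Y + 2*Y²)
1927 + U(-10) = 1927 + (3 - 1*(-10) + 2*(-10)²) = 1927 + (3 + 10 + 2*100) = 1927 + (3 + 10 + 200) = 1927 + 213 = 2140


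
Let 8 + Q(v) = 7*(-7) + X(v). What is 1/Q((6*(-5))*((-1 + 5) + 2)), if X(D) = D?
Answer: -1/237 ≈ -0.0042194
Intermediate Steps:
Q(v) = -57 + v (Q(v) = -8 + (7*(-7) + v) = -8 + (-49 + v) = -57 + v)
1/Q((6*(-5))*((-1 + 5) + 2)) = 1/(-57 + (6*(-5))*((-1 + 5) + 2)) = 1/(-57 - 30*(4 + 2)) = 1/(-57 - 30*6) = 1/(-57 - 180) = 1/(-237) = -1/237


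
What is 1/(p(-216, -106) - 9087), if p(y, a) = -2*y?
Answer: -1/8655 ≈ -0.00011554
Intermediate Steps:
1/(p(-216, -106) - 9087) = 1/(-2*(-216) - 9087) = 1/(432 - 9087) = 1/(-8655) = -1/8655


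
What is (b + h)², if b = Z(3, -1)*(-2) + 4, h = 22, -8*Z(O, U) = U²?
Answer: 11025/16 ≈ 689.06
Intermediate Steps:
Z(O, U) = -U²/8
b = 17/4 (b = -⅛*(-1)²*(-2) + 4 = -⅛*1*(-2) + 4 = -⅛*(-2) + 4 = ¼ + 4 = 17/4 ≈ 4.2500)
(b + h)² = (17/4 + 22)² = (105/4)² = 11025/16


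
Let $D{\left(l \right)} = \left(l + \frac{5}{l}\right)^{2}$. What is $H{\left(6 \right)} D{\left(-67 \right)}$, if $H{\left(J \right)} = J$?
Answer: $\frac{121176216}{4489} \approx 26994.0$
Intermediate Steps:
$H{\left(6 \right)} D{\left(-67 \right)} = 6 \frac{\left(5 + \left(-67\right)^{2}\right)^{2}}{4489} = 6 \frac{\left(5 + 4489\right)^{2}}{4489} = 6 \frac{4494^{2}}{4489} = 6 \cdot \frac{1}{4489} \cdot 20196036 = 6 \cdot \frac{20196036}{4489} = \frac{121176216}{4489}$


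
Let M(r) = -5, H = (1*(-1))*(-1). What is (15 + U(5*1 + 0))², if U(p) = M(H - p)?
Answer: 100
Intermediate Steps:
H = 1 (H = -1*(-1) = 1)
U(p) = -5
(15 + U(5*1 + 0))² = (15 - 5)² = 10² = 100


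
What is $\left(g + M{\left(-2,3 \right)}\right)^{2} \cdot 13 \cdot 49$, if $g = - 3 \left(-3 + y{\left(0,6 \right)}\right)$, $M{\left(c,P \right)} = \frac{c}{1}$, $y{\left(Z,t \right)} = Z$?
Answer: $31213$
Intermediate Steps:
$M{\left(c,P \right)} = c$ ($M{\left(c,P \right)} = c 1 = c$)
$g = 9$ ($g = - 3 \left(-3 + 0\right) = \left(-3\right) \left(-3\right) = 9$)
$\left(g + M{\left(-2,3 \right)}\right)^{2} \cdot 13 \cdot 49 = \left(9 - 2\right)^{2} \cdot 13 \cdot 49 = 7^{2} \cdot 13 \cdot 49 = 49 \cdot 13 \cdot 49 = 637 \cdot 49 = 31213$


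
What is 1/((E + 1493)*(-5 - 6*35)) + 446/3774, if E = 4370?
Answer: 281099648/2378648415 ≈ 0.11818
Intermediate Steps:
1/((E + 1493)*(-5 - 6*35)) + 446/3774 = 1/((4370 + 1493)*(-5 - 6*35)) + 446/3774 = 1/(5863*(-5 - 210)) + 446*(1/3774) = (1/5863)/(-215) + 223/1887 = (1/5863)*(-1/215) + 223/1887 = -1/1260545 + 223/1887 = 281099648/2378648415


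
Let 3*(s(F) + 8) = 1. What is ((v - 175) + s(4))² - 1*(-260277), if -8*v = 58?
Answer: 42673729/144 ≈ 2.9635e+5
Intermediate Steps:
v = -29/4 (v = -⅛*58 = -29/4 ≈ -7.2500)
s(F) = -23/3 (s(F) = -8 + (⅓)*1 = -8 + ⅓ = -23/3)
((v - 175) + s(4))² - 1*(-260277) = ((-29/4 - 175) - 23/3)² - 1*(-260277) = (-729/4 - 23/3)² + 260277 = (-2279/12)² + 260277 = 5193841/144 + 260277 = 42673729/144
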